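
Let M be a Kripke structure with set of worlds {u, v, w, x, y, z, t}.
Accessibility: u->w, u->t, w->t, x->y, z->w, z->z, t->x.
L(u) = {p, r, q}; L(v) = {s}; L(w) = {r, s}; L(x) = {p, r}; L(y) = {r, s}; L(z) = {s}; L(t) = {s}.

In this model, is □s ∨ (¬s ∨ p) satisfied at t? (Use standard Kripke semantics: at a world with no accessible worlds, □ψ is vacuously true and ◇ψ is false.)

No

At t: □s is false, ¬s ∨ p is false, so □s ∨ (¬s ∨ p) is false.
  At t: □s requires s at every successor {x}.
    s fails at x, so □s is false at t.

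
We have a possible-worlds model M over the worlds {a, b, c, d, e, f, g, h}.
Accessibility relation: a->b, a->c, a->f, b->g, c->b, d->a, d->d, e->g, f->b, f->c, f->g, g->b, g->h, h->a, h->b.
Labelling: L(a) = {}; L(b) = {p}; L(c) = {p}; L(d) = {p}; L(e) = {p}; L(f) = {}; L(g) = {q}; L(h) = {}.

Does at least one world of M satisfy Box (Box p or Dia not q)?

Let φ = Box (Box p or Dia not q). Evaluate φ at each world:
  a (successors {b, c, f}): φ is false.
  b (successors {g}): φ is true.
  c (successors {b}): φ is false.
  d (successors {a, d}): φ is true.
  e (successors {g}): φ is true.
  f (successors {b, c, g}): φ is false.
  g (successors {b, h}): φ is false.
  h (successors {a, b}): φ is false.
Detail at b (witness):
  At b: Box (Box p or Dia not q) requires Box p or Dia not q at every successor {g}.
      At g: Box p is false, Dia not q is true, so Box p or Dia not q is true.
  So Box (Box p or Dia not q) is true at b.

Yes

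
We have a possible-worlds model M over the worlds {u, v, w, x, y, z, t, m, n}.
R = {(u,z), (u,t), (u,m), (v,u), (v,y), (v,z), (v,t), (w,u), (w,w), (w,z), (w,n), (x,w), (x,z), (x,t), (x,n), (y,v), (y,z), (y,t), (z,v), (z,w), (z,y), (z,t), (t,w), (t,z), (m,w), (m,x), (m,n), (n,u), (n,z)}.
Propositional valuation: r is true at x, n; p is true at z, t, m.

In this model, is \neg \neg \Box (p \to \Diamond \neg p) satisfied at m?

At m: \neg \Box (p \to \Diamond \neg p) is false, so \neg \neg \Box (p \to \Diamond \neg p) is true.
  At m: \Box (p \to \Diamond \neg p) is true, so \neg \Box (p \to \Diamond \neg p) is false.
    At m: \Box (p \to \Diamond \neg p) requires p \to \Diamond \neg p at every successor {w, x, n}.
      At w: p \to \Diamond \neg p is true.
      At x: p \to \Diamond \neg p is true.
      At n: p \to \Diamond \neg p is true.
    So \Box (p \to \Diamond \neg p) is true at m.

Yes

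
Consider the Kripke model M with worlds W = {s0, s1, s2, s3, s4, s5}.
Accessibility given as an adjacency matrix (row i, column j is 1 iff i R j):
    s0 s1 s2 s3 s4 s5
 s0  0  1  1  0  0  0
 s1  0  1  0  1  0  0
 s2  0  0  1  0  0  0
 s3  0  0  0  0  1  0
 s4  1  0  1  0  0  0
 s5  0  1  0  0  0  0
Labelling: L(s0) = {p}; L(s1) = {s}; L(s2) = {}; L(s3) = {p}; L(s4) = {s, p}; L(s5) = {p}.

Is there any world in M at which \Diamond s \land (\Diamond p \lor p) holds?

Let φ = \Diamond s \land (\Diamond p \lor p). Evaluate φ at each world:
  s0 (successors {s1, s2}): φ is true.
  s1 (successors {s1, s3}): φ is true.
  s2 (successors {s2}): φ is false.
  s3 (successors {s4}): φ is true.
  s4 (successors {s0, s2}): φ is false.
  s5 (successors {s1}): φ is true.
Detail at s0 (witness):
  At s0: \Diamond s is true, \Diamond p \lor p is true, so \Diamond s \land (\Diamond p \lor p) is true.
    At s0: \Diamond s requires s at some successor in {s1, s2}.
      s holds at s1, so \Diamond s is true at s0.
    At s0: \Diamond p is false, p is true, so \Diamond p \lor p is true.
      At s0: \Diamond p requires p at some successor in {s1, s2}.
        At s1: p is false.
        At s2: p is false.
      So \Diamond p is false at s0.

Yes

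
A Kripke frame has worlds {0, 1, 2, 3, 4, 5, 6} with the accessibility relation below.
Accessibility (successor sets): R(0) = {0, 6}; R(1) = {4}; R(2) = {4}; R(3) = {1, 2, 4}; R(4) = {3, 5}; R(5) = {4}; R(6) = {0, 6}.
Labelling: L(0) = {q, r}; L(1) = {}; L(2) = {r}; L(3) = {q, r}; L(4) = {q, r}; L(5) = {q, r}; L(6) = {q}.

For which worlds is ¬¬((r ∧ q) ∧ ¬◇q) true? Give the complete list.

none

Let φ = ¬¬((r ∧ q) ∧ ¬◇q). Evaluate φ at each world:
  0 (successors {0, 6}): φ is false.
  1 (successors {4}): φ is false.
  2 (successors {4}): φ is false.
  3 (successors {1, 2, 4}): φ is false.
  4 (successors {3, 5}): φ is false.
  5 (successors {4}): φ is false.
  6 (successors {0, 6}): φ is false.
For instance, at 0:
  At 0: ¬((r ∧ q) ∧ ¬◇q) is true, so ¬¬((r ∧ q) ∧ ¬◇q) is false.
    At 0: (r ∧ q) ∧ ¬◇q is false, so ¬((r ∧ q) ∧ ¬◇q) is true.
      At 0: r ∧ q is true, ¬◇q is false, so (r ∧ q) ∧ ¬◇q is false.
Satisfying worlds: none.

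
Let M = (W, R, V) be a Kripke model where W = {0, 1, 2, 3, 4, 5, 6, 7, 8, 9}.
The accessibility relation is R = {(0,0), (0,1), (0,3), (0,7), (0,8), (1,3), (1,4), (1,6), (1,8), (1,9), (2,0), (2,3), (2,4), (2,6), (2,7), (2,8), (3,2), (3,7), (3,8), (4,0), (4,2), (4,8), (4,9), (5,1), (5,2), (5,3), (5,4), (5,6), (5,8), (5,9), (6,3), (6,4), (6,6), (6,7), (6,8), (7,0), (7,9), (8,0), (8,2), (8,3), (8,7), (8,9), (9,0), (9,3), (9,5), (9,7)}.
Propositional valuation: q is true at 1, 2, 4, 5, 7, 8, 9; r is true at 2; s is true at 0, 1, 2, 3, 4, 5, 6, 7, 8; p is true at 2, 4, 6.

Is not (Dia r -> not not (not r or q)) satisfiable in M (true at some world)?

Let φ = not (Dia r -> not not (not r or q)). Evaluate φ at each world:
  0 (successors {0, 1, 3, 7, 8}): φ is false.
  1 (successors {3, 4, 6, 8, 9}): φ is false.
  2 (successors {0, 3, 4, 6, 7, 8}): φ is false.
  3 (successors {2, 7, 8}): φ is false.
  4 (successors {0, 2, 8, 9}): φ is false.
  5 (successors {1, 2, 3, 4, 6, 8, 9}): φ is false.
  6 (successors {3, 4, 6, 7, 8}): φ is false.
  7 (successors {0, 9}): φ is false.
  8 (successors {0, 2, 3, 7, 9}): φ is false.
  9 (successors {0, 3, 5, 7}): φ is false.
For instance, at 2:
  At 2: Dia r -> not not (not r or q) is true, so not (Dia r -> not not (not r or q)) is false.
    At 2: Dia r is false, not not (not r or q) is true, so Dia r -> not not (not r or q) is true.
      At 2: Dia r requires r at some successor in {0, 3, 4, 6, 7, 8}.
        At 0: r is false.
        At 3: r is false.
        At 4: r is false.
        At 6: r is false.
        At 7: r is false.
        At 8: r is false.
      So Dia r is false at 2.

No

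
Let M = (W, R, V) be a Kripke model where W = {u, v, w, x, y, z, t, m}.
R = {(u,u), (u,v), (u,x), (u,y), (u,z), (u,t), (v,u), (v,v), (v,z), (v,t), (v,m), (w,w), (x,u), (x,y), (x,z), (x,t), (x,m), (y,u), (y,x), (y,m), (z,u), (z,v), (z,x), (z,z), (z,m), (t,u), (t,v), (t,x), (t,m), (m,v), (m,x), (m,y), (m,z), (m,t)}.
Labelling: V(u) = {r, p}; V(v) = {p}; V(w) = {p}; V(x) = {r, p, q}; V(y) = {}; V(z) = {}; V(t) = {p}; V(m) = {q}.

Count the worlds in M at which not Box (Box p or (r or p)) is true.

7

Recall that Box ψ holds at a world iff ψ holds at every accessible world, and Dia ψ holds iff ψ holds at some accessible world.
Let φ = not Box (Box p or (r or p)). Evaluate φ at each world:
  u (successors {u, v, x, y, z, t}): φ is true.
  v (successors {u, v, z, t, m}): φ is true.
  w (successors {w}): φ is false.
  x (successors {u, y, z, t, m}): φ is true.
  y (successors {u, x, m}): φ is true.
  z (successors {u, v, x, z, m}): φ is true.
  t (successors {u, v, x, m}): φ is true.
  m (successors {v, x, y, z, t}): φ is true.
For instance, at t:
  At t: Box (Box p or (r or p)) is false, so not Box (Box p or (r or p)) is true.
    At t: Box (Box p or (r or p)) requires Box p or (r or p) at every successor {u, v, x, m}.
      Box p or (r or p) fails at m, so Box (Box p or (r or p)) is false at t.
Satisfying worlds: {u, v, x, y, z, t, m}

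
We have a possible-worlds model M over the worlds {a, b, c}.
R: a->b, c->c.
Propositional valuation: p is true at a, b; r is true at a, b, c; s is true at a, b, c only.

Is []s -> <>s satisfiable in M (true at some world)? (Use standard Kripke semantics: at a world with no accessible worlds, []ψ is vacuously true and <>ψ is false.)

Let φ = []s -> <>s. Evaluate φ at each world:
  a (successors {b}): φ is true.
  b (successors ∅): φ is false.
  c (successors {c}): φ is true.
Detail at a (witness):
  At a: []s is true, <>s is true, so []s -> <>s is true.
    At a: []s requires s at every successor {b}.
      At b: s is true.
    So []s is true at a.
    At a: <>s requires s at some successor in {b}.
      s holds at b, so <>s is true at a.

Yes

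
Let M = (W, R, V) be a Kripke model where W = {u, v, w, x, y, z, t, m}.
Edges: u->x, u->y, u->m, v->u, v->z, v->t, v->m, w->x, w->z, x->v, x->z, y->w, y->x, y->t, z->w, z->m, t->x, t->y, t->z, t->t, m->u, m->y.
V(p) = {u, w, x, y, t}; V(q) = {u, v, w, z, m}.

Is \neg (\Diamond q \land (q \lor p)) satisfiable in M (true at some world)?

Recall that \Diamond ψ holds at a world iff ψ holds at some accessible world.
Let φ = \neg (\Diamond q \land (q \lor p)). Evaluate φ at each world:
  u (successors {x, y, m}): φ is false.
  v (successors {u, z, t, m}): φ is false.
  w (successors {x, z}): φ is false.
  x (successors {v, z}): φ is false.
  y (successors {w, x, t}): φ is false.
  z (successors {w, m}): φ is false.
  t (successors {x, y, z, t}): φ is false.
  m (successors {u, y}): φ is false.
For instance, at y:
  At y: \Diamond q \land (q \lor p) is true, so \neg (\Diamond q \land (q \lor p)) is false.
    At y: \Diamond q is true, q \lor p is true, so \Diamond q \land (q \lor p) is true.
      At y: \Diamond q requires q at some successor in {w, x, t}.
        q holds at w, so \Diamond q is true at y.

No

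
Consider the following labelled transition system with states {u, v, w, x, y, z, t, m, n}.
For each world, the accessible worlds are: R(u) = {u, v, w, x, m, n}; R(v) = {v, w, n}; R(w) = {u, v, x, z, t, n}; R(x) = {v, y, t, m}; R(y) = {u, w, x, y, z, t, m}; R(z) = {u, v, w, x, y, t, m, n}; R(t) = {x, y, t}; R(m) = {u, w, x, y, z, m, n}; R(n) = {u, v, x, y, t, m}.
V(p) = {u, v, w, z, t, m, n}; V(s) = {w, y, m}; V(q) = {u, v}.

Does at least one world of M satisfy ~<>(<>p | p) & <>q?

Let φ = ~<>(<>p | p) & <>q. Evaluate φ at each world:
  u (successors {u, v, w, x, m, n}): φ is false.
  v (successors {v, w, n}): φ is false.
  w (successors {u, v, x, z, t, n}): φ is false.
  x (successors {v, y, t, m}): φ is false.
  y (successors {u, w, x, y, z, t, m}): φ is false.
  z (successors {u, v, w, x, y, t, m, n}): φ is false.
  t (successors {x, y, t}): φ is false.
  m (successors {u, w, x, y, z, m, n}): φ is false.
  n (successors {u, v, x, y, t, m}): φ is false.
For instance, at m:
  At m: ~<>(<>p | p) is false, <>q is true, so ~<>(<>p | p) & <>q is false.
    At m: <>(<>p | p) is true, so ~<>(<>p | p) is false.
      At m: <>(<>p | p) requires <>p | p at some successor in {u, w, x, y, z, m, n}.
        <>p | p holds at u, so <>(<>p | p) is true at m.
    At m: <>q requires q at some successor in {u, w, x, y, z, m, n}.
      q holds at u, so <>q is true at m.

No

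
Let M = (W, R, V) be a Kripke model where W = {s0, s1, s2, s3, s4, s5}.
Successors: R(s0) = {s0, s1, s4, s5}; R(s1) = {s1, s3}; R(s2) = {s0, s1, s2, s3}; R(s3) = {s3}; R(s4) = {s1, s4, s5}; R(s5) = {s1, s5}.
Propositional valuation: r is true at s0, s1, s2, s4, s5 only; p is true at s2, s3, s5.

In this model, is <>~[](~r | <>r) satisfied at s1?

No

At s1: <>~[](~r | <>r) requires ~[](~r | <>r) at some successor in {s1, s3}.
  At s1: ~[](~r | <>r) is false.
  At s3: ~[](~r | <>r) is false.
So <>~[](~r | <>r) is false at s1.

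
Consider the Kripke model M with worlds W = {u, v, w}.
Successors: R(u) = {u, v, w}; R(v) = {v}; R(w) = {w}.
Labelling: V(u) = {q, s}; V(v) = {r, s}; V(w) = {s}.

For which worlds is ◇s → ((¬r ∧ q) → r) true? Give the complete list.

v, w

Recall that ◇ψ holds at a world iff ψ holds at some accessible world.
Let φ = ◇s → ((¬r ∧ q) → r). Evaluate φ at each world:
  u (successors {u, v, w}): φ is false.
  v (successors {v}): φ is true.
  w (successors {w}): φ is true.
For instance, at v:
  At v: ◇s is true, (¬r ∧ q) → r is true, so ◇s → ((¬r ∧ q) → r) is true.
    At v: ◇s requires s at some successor in {v}.
      s holds at v, so ◇s is true at v.
Satisfying worlds: {v, w}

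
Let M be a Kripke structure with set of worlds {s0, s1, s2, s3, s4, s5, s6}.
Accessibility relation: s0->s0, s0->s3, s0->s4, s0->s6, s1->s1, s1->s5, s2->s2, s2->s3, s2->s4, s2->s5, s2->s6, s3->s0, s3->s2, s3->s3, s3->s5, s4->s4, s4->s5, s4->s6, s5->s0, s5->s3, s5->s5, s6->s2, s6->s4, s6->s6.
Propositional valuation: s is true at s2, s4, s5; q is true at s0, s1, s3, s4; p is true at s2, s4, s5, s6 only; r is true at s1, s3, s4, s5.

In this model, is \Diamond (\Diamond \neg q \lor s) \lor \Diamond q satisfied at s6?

Yes

At s6: \Diamond (\Diamond \neg q \lor s) is true, \Diamond q is true, so \Diamond (\Diamond \neg q \lor s) \lor \Diamond q is true.
  At s6: \Diamond (\Diamond \neg q \lor s) requires \Diamond \neg q \lor s at some successor in {s2, s4, s6}.
    \Diamond \neg q \lor s holds at s2, so \Diamond (\Diamond \neg q \lor s) is true at s6.
      At s2: \Diamond \neg q is true, s is true, so \Diamond \neg q \lor s is true.
  At s6: \Diamond q requires q at some successor in {s2, s4, s6}.
    q holds at s4, so \Diamond q is true at s6.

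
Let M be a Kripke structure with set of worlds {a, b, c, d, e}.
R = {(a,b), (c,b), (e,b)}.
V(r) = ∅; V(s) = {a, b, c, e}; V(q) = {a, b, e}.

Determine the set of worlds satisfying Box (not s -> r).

a, b, c, d, e

Let φ = Box (not s -> r). Evaluate φ at each world:
  a (successors {b}): φ is true.
  b (successors ∅): φ is true.
  c (successors {b}): φ is true.
  d (successors ∅): φ is true.
  e (successors {b}): φ is true.
For instance, at a:
  At a: Box (not s -> r) requires not s -> r at every successor {b}.
    At b: not s -> r is true.
  So Box (not s -> r) is true at a.
Satisfying worlds: {a, b, c, d, e}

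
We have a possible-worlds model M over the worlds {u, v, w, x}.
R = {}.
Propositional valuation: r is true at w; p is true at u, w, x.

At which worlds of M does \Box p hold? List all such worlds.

u, v, w, x

Let φ = \Box p. Evaluate φ at each world:
  u (successors ∅): φ is true.
  v (successors ∅): φ is true.
  w (successors ∅): φ is true.
  x (successors ∅): φ is true.
For instance, at u:
  At u: no accessible worlds, so \Box p holds vacuously.
Satisfying worlds: {u, v, w, x}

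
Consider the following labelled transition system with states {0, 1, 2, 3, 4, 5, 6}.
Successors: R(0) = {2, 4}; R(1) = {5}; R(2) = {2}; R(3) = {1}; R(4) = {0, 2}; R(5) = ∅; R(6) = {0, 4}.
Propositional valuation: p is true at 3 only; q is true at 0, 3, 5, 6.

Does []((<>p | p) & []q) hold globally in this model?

No

Let φ = []((<>p | p) & []q). Evaluate φ at each world:
  0 (successors {2, 4}): φ is false.
  1 (successors {5}): φ is false.
  2 (successors {2}): φ is false.
  3 (successors {1}): φ is false.
  4 (successors {0, 2}): φ is false.
  5 (successors ∅): φ is true.
  6 (successors {0, 4}): φ is false.
Detail at 0 (counterexample):
  At 0: []((<>p | p) & []q) requires (<>p | p) & []q at every successor {2, 4}.
    (<>p | p) & []q fails at 2, so []((<>p | p) & []q) is false at 0.
      At 2: <>p | p is false, []q is false, so (<>p | p) & []q is false.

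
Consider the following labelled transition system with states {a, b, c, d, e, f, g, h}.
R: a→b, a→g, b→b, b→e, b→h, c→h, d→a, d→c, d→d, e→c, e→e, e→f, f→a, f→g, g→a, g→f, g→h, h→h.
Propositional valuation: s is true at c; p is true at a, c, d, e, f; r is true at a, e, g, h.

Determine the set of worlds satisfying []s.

Let φ = []s. Evaluate φ at each world:
  a (successors {b, g}): φ is false.
  b (successors {b, e, h}): φ is false.
  c (successors {h}): φ is false.
  d (successors {a, c, d}): φ is false.
  e (successors {c, e, f}): φ is false.
  f (successors {a, g}): φ is false.
  g (successors {a, f, h}): φ is false.
  h (successors {h}): φ is false.
For instance, at g:
  At g: []s requires s at every successor {a, f, h}.
    s fails at a, so []s is false at g.
Satisfying worlds: none.

none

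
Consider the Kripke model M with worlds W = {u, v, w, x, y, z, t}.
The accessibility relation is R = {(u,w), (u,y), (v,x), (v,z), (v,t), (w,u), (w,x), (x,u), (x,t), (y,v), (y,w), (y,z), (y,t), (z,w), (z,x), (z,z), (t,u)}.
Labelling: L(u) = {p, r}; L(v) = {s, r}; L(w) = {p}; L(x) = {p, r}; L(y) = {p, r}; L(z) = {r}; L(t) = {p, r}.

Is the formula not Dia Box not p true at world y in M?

Yes

Recall that Box ψ holds at a world iff ψ holds at every accessible world, and Dia ψ holds iff ψ holds at some accessible world.
At y: Dia Box not p is false, so not Dia Box not p is true.
  At y: Dia Box not p requires Box not p at some successor in {v, w, z, t}.
    At v: Box not p is false.
    At w: Box not p is false.
    At z: Box not p is false.
    At t: Box not p is false.
  So Dia Box not p is false at y.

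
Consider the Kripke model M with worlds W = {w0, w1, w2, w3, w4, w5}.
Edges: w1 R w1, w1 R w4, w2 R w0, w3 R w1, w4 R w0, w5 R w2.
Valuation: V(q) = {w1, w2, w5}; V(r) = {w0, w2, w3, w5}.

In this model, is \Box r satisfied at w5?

Yes

At w5: \Box r requires r at every successor {w2}.
  At w2: r is true.
So \Box r is true at w5.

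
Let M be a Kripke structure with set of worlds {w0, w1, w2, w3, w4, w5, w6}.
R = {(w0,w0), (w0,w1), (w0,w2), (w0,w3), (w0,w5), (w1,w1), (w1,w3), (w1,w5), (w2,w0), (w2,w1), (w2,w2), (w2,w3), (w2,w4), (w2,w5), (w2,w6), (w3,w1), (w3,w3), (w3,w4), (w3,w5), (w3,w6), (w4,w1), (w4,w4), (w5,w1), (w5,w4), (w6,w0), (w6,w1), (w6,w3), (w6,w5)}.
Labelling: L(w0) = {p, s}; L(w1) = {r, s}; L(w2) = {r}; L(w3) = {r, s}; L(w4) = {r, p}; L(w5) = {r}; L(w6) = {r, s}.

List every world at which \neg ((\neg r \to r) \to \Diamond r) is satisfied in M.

Recall that \Diamond ψ holds at a world iff ψ holds at some accessible world.
Let φ = \neg ((\neg r \to r) \to \Diamond r). Evaluate φ at each world:
  w0 (successors {w0, w1, w2, w3, w5}): φ is false.
  w1 (successors {w1, w3, w5}): φ is false.
  w2 (successors {w0, w1, w2, w3, w4, w5, w6}): φ is false.
  w3 (successors {w1, w3, w4, w5, w6}): φ is false.
  w4 (successors {w1, w4}): φ is false.
  w5 (successors {w1, w4}): φ is false.
  w6 (successors {w0, w1, w3, w5}): φ is false.
For instance, at w6:
  At w6: (\neg r \to r) \to \Diamond r is true, so \neg ((\neg r \to r) \to \Diamond r) is false.
    At w6: \neg r \to r is true, \Diamond r is true, so (\neg r \to r) \to \Diamond r is true.
      At w6: \Diamond r requires r at some successor in {w0, w1, w3, w5}.
        r holds at w1, so \Diamond r is true at w6.
Satisfying worlds: none.

none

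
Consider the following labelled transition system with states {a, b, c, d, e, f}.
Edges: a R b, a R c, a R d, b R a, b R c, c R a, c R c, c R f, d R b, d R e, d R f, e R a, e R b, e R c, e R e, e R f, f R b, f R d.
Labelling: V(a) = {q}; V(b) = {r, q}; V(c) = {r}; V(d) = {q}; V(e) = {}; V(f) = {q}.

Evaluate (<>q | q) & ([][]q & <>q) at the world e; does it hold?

No

Recall that []ψ holds at a world iff ψ holds at every accessible world, and <>ψ holds iff ψ holds at some accessible world.
At e: <>q | q is true, [][]q & <>q is false, so (<>q | q) & ([][]q & <>q) is false.
  At e: <>q is true, q is false, so <>q | q is true.
    At e: <>q requires q at some successor in {a, b, c, e, f}.
      q holds at a, so <>q is true at e.
  At e: [][]q is false, <>q is true, so [][]q & <>q is false.
    At e: [][]q requires []q at every successor {a, b, c, e, f}.
      []q fails at a, so [][]q is false at e.
    At e: <>q requires q at some successor in {a, b, c, e, f}.
      q holds at a, so <>q is true at e.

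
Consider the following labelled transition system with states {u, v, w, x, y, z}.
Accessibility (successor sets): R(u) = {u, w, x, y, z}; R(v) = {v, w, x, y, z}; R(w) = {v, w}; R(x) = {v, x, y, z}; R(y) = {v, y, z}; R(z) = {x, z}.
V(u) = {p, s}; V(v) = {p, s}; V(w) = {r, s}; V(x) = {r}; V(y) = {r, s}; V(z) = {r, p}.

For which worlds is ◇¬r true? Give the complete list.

Recall that ◇ψ holds at a world iff ψ holds at some accessible world.
Let φ = ◇¬r. Evaluate φ at each world:
  u (successors {u, w, x, y, z}): φ is true.
  v (successors {v, w, x, y, z}): φ is true.
  w (successors {v, w}): φ is true.
  x (successors {v, x, y, z}): φ is true.
  y (successors {v, y, z}): φ is true.
  z (successors {x, z}): φ is false.
For instance, at v:
  At v: ◇¬r requires ¬r at some successor in {v, w, x, y, z}.
    ¬r holds at v, so ◇¬r is true at v.
Satisfying worlds: {u, v, w, x, y}

u, v, w, x, y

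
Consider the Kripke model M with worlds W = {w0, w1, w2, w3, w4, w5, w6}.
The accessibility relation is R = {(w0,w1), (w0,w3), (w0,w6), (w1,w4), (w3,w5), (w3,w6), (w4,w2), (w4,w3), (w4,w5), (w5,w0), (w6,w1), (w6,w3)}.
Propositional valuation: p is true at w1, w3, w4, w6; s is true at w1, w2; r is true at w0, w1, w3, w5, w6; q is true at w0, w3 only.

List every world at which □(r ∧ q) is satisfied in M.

Let φ = □(r ∧ q). Evaluate φ at each world:
  w0 (successors {w1, w3, w6}): φ is false.
  w1 (successors {w4}): φ is false.
  w2 (successors ∅): φ is true.
  w3 (successors {w5, w6}): φ is false.
  w4 (successors {w2, w3, w5}): φ is false.
  w5 (successors {w0}): φ is true.
  w6 (successors {w1, w3}): φ is false.
For instance, at w1:
  At w1: □(r ∧ q) requires r ∧ q at every successor {w4}.
    r ∧ q fails at w4, so □(r ∧ q) is false at w1.
Satisfying worlds: {w2, w5}

w2, w5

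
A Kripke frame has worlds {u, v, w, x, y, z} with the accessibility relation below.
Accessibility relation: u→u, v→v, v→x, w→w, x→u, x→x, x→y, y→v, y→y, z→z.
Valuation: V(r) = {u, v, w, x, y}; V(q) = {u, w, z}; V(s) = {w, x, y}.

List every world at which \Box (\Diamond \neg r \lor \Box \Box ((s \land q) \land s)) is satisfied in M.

w, z

Let φ = \Box (\Diamond \neg r \lor \Box \Box ((s \land q) \land s)). Evaluate φ at each world:
  u (successors {u}): φ is false.
  v (successors {v, x}): φ is false.
  w (successors {w}): φ is true.
  x (successors {u, x, y}): φ is false.
  y (successors {v, y}): φ is false.
  z (successors {z}): φ is true.
For instance, at v:
  At v: \Box (\Diamond \neg r \lor \Box \Box ((s \land q) \land s)) requires \Diamond \neg r \lor \Box \Box ((s \land q) \land s) at every successor {v, x}.
    \Diamond \neg r \lor \Box \Box ((s \land q) \land s) fails at v, so \Box (\Diamond \neg r \lor \Box \Box ((s \land q) \land s)) is false at v.
      At v: \Diamond \neg r is false, \Box \Box ((s \land q) \land s) is false, so \Diamond \neg r \lor \Box \Box ((s \land q) \land s) is false.
Satisfying worlds: {w, z}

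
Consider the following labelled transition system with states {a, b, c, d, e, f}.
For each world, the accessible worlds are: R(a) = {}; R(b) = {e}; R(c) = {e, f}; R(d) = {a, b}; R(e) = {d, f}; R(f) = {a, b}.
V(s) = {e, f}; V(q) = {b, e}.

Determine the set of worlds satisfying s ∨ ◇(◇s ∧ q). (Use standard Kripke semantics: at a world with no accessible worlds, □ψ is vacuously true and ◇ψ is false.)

Let φ = s ∨ ◇(◇s ∧ q). Evaluate φ at each world:
  a (successors ∅): φ is false.
  b (successors {e}): φ is true.
  c (successors {e, f}): φ is true.
  d (successors {a, b}): φ is true.
  e (successors {d, f}): φ is true.
  f (successors {a, b}): φ is true.
For instance, at b:
  At b: s is false, ◇(◇s ∧ q) is true, so s ∨ ◇(◇s ∧ q) is true.
    At b: ◇(◇s ∧ q) requires ◇s ∧ q at some successor in {e}.
      ◇s ∧ q holds at e, so ◇(◇s ∧ q) is true at b.
Satisfying worlds: {b, c, d, e, f}

b, c, d, e, f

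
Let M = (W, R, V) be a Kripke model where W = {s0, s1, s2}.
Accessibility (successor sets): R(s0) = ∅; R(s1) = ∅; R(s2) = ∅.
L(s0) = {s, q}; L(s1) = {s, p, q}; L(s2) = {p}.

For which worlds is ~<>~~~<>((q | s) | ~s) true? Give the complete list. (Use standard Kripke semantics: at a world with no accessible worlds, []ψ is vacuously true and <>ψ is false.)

s0, s1, s2

Let φ = ~<>~~~<>((q | s) | ~s). Evaluate φ at each world:
  s0 (successors ∅): φ is true.
  s1 (successors ∅): φ is true.
  s2 (successors ∅): φ is true.
For instance, at s1:
  At s1: <>~~~<>((q | s) | ~s) is false, so ~<>~~~<>((q | s) | ~s) is true.
    At s1: no accessible worlds, so <>~~~<>((q | s) | ~s) is false.
Satisfying worlds: {s0, s1, s2}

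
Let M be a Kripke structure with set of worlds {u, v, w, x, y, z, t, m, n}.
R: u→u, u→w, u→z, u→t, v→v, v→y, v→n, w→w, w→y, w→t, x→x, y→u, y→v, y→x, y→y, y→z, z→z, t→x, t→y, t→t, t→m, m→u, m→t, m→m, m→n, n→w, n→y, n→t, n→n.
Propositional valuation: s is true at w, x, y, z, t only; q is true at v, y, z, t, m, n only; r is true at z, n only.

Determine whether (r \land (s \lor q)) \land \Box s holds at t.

At t: r \land (s \lor q) is false, \Box s is false, so (r \land (s \lor q)) \land \Box s is false.
  At t: \Box s requires s at every successor {x, y, t, m}.
    s fails at m, so \Box s is false at t.

No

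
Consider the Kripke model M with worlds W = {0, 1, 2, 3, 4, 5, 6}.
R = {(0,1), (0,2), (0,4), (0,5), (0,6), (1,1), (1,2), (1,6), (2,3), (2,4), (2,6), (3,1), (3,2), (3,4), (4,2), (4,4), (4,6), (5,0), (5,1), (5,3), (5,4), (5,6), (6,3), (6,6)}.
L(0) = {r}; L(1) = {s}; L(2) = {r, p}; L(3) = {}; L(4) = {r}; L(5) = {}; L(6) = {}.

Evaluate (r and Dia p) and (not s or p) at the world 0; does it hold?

Yes

At 0: r and Dia p is true, not s or p is true, so (r and Dia p) and (not s or p) is true.
  At 0: r is true, Dia p is true, so r and Dia p is true.
    At 0: Dia p requires p at some successor in {1, 2, 4, 5, 6}.
      p holds at 2, so Dia p is true at 0.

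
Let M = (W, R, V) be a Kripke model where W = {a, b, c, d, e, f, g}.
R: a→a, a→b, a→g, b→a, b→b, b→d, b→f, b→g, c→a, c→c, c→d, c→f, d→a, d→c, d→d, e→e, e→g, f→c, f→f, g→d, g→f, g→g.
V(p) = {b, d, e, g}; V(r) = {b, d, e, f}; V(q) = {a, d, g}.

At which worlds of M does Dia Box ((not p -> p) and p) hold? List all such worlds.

Let φ = Dia Box ((not p -> p) and p). Evaluate φ at each world:
  a (successors {a, b, g}): φ is false.
  b (successors {a, b, d, f, g}): φ is false.
  c (successors {a, c, d, f}): φ is false.
  d (successors {a, c, d}): φ is false.
  e (successors {e, g}): φ is true.
  f (successors {c, f}): φ is false.
  g (successors {d, f, g}): φ is false.
For instance, at a:
  At a: Dia Box ((not p -> p) and p) requires Box ((not p -> p) and p) at some successor in {a, b, g}.
    At a: Box ((not p -> p) and p) is false.
    At b: Box ((not p -> p) and p) is false.
    At g: Box ((not p -> p) and p) is false.
  So Dia Box ((not p -> p) and p) is false at a.
Satisfying worlds: {e}

e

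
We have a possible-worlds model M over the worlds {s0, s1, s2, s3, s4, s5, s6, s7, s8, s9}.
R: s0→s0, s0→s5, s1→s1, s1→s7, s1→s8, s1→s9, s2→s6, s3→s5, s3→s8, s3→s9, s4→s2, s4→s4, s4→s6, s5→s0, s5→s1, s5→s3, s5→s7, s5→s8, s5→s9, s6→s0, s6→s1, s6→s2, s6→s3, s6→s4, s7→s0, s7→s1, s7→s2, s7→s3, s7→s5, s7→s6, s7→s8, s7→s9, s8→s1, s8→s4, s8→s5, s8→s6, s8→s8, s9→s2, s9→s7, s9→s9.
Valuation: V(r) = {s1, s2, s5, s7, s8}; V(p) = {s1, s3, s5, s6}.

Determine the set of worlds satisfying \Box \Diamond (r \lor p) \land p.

Let φ = \Box \Diamond (r \lor p) \land p. Evaluate φ at each world:
  s0 (successors {s0, s5}): φ is false.
  s1 (successors {s1, s7, s8, s9}): φ is true.
  s2 (successors {s6}): φ is false.
  s3 (successors {s5, s8, s9}): φ is true.
  s4 (successors {s2, s4, s6}): φ is false.
  s5 (successors {s0, s1, s3, s7, s8, s9}): φ is true.
  s6 (successors {s0, s1, s2, s3, s4}): φ is true.
  s7 (successors {s0, s1, s2, s3, s5, s6, s8, s9}): φ is false.
  s8 (successors {s1, s4, s5, s6, s8}): φ is false.
  s9 (successors {s2, s7, s9}): φ is false.
For instance, at s7:
  At s7: \Box \Diamond (r \lor p) is true, p is false, so \Box \Diamond (r \lor p) \land p is false.
    At s7: \Box \Diamond (r \lor p) requires \Diamond (r \lor p) at every successor {s0, s1, s2, s3, s5, s6, s8, s9}.
      At s0: \Diamond (r \lor p) is true.
      At s1: \Diamond (r \lor p) is true.
      At s2: \Diamond (r \lor p) is true.
      At s3: \Diamond (r \lor p) is true.
      At s5: \Diamond (r \lor p) is true.
      At s6: \Diamond (r \lor p) is true.
      At s8: \Diamond (r \lor p) is true.
      At s9: \Diamond (r \lor p) is true.
    So \Box \Diamond (r \lor p) is true at s7.
Satisfying worlds: {s1, s3, s5, s6}

s1, s3, s5, s6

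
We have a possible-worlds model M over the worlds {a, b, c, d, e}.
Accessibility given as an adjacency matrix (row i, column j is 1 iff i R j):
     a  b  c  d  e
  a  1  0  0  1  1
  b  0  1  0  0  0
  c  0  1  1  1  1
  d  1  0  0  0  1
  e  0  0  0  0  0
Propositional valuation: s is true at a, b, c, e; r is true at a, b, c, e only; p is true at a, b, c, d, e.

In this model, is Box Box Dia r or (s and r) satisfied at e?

Yes

Recall that Box ψ holds at a world iff ψ holds at every accessible world, and Dia ψ holds iff ψ holds at some accessible world.
At e: Box Box Dia r is true, s and r is true, so Box Box Dia r or (s and r) is true.
  At e: no accessible worlds, so Box Box Dia r holds vacuously.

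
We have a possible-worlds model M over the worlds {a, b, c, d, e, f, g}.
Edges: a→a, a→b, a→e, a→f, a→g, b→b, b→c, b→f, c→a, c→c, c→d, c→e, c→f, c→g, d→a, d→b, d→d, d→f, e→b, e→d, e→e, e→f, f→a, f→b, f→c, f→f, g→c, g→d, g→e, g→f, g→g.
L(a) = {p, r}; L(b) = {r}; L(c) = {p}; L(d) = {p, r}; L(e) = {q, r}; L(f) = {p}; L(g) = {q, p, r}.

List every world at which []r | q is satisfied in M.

Let φ = []r | q. Evaluate φ at each world:
  a (successors {a, b, e, f, g}): φ is false.
  b (successors {b, c, f}): φ is false.
  c (successors {a, c, d, e, f, g}): φ is false.
  d (successors {a, b, d, f}): φ is false.
  e (successors {b, d, e, f}): φ is true.
  f (successors {a, b, c, f}): φ is false.
  g (successors {c, d, e, f, g}): φ is true.
For instance, at c:
  At c: []r is false, q is false, so []r | q is false.
    At c: []r requires r at every successor {a, c, d, e, f, g}.
      r fails at c, so []r is false at c.
Satisfying worlds: {e, g}

e, g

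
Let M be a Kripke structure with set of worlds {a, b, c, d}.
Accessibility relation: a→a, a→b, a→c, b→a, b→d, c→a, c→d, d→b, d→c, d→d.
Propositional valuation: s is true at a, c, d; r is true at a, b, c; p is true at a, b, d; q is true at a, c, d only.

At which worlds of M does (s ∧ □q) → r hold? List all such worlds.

Let φ = (s ∧ □q) → r. Evaluate φ at each world:
  a (successors {a, b, c}): φ is true.
  b (successors {a, d}): φ is true.
  c (successors {a, d}): φ is true.
  d (successors {b, c, d}): φ is true.
For instance, at b:
  At b: s ∧ □q is false, r is true, so (s ∧ □q) → r is true.
    At b: s is false, □q is true, so s ∧ □q is false.
      At b: □q requires q at every successor {a, d}.
        At a: q is true.
        At d: q is true.
      So □q is true at b.
Satisfying worlds: {a, b, c, d}

a, b, c, d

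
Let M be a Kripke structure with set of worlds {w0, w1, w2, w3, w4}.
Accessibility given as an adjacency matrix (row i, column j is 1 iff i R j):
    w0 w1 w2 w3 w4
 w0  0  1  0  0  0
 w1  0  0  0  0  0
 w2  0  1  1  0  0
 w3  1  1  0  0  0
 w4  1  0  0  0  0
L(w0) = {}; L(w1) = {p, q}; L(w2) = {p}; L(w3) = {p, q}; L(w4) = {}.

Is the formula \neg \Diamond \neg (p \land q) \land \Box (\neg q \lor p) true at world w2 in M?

Recall that \Box ψ holds at a world iff ψ holds at every accessible world, and \Diamond ψ holds iff ψ holds at some accessible world.
At w2: \neg \Diamond \neg (p \land q) is false, \Box (\neg q \lor p) is true, so \neg \Diamond \neg (p \land q) \land \Box (\neg q \lor p) is false.
  At w2: \Diamond \neg (p \land q) is true, so \neg \Diamond \neg (p \land q) is false.
    At w2: \Diamond \neg (p \land q) requires \neg (p \land q) at some successor in {w1, w2}.
      \neg (p \land q) holds at w2, so \Diamond \neg (p \land q) is true at w2.
  At w2: \Box (\neg q \lor p) requires \neg q \lor p at every successor {w1, w2}.
    At w1: \neg q \lor p is true.
    At w2: \neg q \lor p is true.
  So \Box (\neg q \lor p) is true at w2.

No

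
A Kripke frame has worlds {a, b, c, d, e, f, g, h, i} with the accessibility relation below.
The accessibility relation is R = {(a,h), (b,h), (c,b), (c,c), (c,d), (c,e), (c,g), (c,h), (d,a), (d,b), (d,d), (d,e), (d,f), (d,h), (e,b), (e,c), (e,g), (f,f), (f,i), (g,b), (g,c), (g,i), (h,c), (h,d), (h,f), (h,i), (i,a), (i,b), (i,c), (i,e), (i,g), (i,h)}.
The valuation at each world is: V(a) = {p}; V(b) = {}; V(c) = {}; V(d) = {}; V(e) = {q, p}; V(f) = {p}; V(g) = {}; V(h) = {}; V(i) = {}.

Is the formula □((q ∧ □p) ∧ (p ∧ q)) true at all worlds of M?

No

Recall that □ψ holds at a world iff ψ holds at every accessible world, and ◇ψ holds iff ψ holds at some accessible world.
Let φ = □((q ∧ □p) ∧ (p ∧ q)). Evaluate φ at each world:
  a (successors {h}): φ is false.
  b (successors {h}): φ is false.
  c (successors {b, c, d, e, g, h}): φ is false.
  d (successors {a, b, d, e, f, h}): φ is false.
  e (successors {b, c, g}): φ is false.
  f (successors {f, i}): φ is false.
  g (successors {b, c, i}): φ is false.
  h (successors {c, d, f, i}): φ is false.
  i (successors {a, b, c, e, g, h}): φ is false.
Detail at a (counterexample):
  At a: □((q ∧ □p) ∧ (p ∧ q)) requires (q ∧ □p) ∧ (p ∧ q) at every successor {h}.
    (q ∧ □p) ∧ (p ∧ q) fails at h, so □((q ∧ □p) ∧ (p ∧ q)) is false at a.
      At h: q ∧ □p is false, p ∧ q is false, so (q ∧ □p) ∧ (p ∧ q) is false.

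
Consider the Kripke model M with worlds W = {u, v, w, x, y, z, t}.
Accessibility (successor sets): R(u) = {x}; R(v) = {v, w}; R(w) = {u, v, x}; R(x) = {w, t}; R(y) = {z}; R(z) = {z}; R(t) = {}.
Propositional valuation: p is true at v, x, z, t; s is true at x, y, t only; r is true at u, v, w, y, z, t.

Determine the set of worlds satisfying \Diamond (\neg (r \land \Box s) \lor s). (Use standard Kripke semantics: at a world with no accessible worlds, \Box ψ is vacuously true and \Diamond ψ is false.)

u, v, w, x, y, z

Recall that \Box ψ holds at a world iff ψ holds at every accessible world, and \Diamond ψ holds iff ψ holds at some accessible world.
Let φ = \Diamond (\neg (r \land \Box s) \lor s). Evaluate φ at each world:
  u (successors {x}): φ is true.
  v (successors {v, w}): φ is true.
  w (successors {u, v, x}): φ is true.
  x (successors {w, t}): φ is true.
  y (successors {z}): φ is true.
  z (successors {z}): φ is true.
  t (successors ∅): φ is false.
For instance, at y:
  At y: \Diamond (\neg (r \land \Box s) \lor s) requires \neg (r \land \Box s) \lor s at some successor in {z}.
    \neg (r \land \Box s) \lor s holds at z, so \Diamond (\neg (r \land \Box s) \lor s) is true at y.
      At z: \neg (r \land \Box s) is true, s is false, so \neg (r \land \Box s) \lor s is true.
Satisfying worlds: {u, v, w, x, y, z}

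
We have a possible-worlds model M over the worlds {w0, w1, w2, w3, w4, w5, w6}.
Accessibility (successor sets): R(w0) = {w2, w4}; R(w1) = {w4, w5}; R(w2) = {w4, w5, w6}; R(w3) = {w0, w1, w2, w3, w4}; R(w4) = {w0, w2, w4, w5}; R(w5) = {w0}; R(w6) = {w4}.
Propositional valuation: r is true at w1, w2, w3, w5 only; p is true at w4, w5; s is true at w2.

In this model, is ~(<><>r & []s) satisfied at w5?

Yes

At w5: <><>r & []s is false, so ~(<><>r & []s) is true.
  At w5: <><>r is true, []s is false, so <><>r & []s is false.
    At w5: <><>r requires <>r at some successor in {w0}.
      <>r holds at w0, so <><>r is true at w5.
    At w5: []s requires s at every successor {w0}.
      s fails at w0, so []s is false at w5.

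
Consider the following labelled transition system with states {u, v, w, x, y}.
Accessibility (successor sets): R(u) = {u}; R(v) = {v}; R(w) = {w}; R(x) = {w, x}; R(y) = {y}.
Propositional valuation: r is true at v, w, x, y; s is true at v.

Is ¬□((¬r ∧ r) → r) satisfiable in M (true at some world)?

Let φ = ¬□((¬r ∧ r) → r). Evaluate φ at each world:
  u (successors {u}): φ is false.
  v (successors {v}): φ is false.
  w (successors {w}): φ is false.
  x (successors {w, x}): φ is false.
  y (successors {y}): φ is false.
For instance, at y:
  At y: □((¬r ∧ r) → r) is true, so ¬□((¬r ∧ r) → r) is false.
    At y: □((¬r ∧ r) → r) requires (¬r ∧ r) → r at every successor {y}.
      At y: (¬r ∧ r) → r is true.
    So □((¬r ∧ r) → r) is true at y.

No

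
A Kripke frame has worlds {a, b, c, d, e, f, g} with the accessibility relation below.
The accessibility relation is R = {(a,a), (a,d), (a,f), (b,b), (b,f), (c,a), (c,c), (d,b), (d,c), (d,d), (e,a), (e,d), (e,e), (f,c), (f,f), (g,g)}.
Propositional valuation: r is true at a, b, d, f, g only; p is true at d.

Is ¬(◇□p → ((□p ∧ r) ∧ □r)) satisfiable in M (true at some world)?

Let φ = ¬(◇□p → ((□p ∧ r) ∧ □r)). Evaluate φ at each world:
  a (successors {a, d, f}): φ is false.
  b (successors {b, f}): φ is false.
  c (successors {a, c}): φ is false.
  d (successors {b, c, d}): φ is false.
  e (successors {a, d, e}): φ is false.
  f (successors {c, f}): φ is false.
  g (successors {g}): φ is false.
For instance, at c:
  At c: ◇□p → ((□p ∧ r) ∧ □r) is true, so ¬(◇□p → ((□p ∧ r) ∧ □r)) is false.
    At c: ◇□p is false, (□p ∧ r) ∧ □r is false, so ◇□p → ((□p ∧ r) ∧ □r) is true.
      At c: ◇□p requires □p at some successor in {a, c}.
        At a: □p is false.
        At c: □p is false.
      So ◇□p is false at c.
      At c: □p ∧ r is false, □r is false, so (□p ∧ r) ∧ □r is false.

No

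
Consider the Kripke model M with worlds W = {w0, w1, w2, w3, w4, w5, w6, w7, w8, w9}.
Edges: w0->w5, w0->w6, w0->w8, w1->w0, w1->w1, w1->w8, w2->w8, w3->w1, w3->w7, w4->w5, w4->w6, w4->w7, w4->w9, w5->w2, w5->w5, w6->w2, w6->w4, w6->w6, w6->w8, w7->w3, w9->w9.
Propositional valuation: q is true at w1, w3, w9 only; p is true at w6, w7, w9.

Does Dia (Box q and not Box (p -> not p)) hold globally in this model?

No

Let φ = Dia (Box q and not Box (p -> not p)). Evaluate φ at each world:
  w0 (successors {w5, w6, w8}): φ is false.
  w1 (successors {w0, w1, w8}): φ is false.
  w2 (successors {w8}): φ is false.
  w3 (successors {w1, w7}): φ is false.
  w4 (successors {w5, w6, w7, w9}): φ is true.
  w5 (successors {w2, w5}): φ is false.
  w6 (successors {w2, w4, w6, w8}): φ is false.
  w7 (successors {w3}): φ is false.
  w8 (successors ∅): φ is false.
  w9 (successors {w9}): φ is true.
Detail at w0 (counterexample):
  At w0: Dia (Box q and not Box (p -> not p)) requires Box q and not Box (p -> not p) at some successor in {w5, w6, w8}.
    At w5: Box q and not Box (p -> not p) is false.
    At w6: Box q and not Box (p -> not p) is false.
    At w8: Box q and not Box (p -> not p) is false.
  So Dia (Box q and not Box (p -> not p)) is false at w0.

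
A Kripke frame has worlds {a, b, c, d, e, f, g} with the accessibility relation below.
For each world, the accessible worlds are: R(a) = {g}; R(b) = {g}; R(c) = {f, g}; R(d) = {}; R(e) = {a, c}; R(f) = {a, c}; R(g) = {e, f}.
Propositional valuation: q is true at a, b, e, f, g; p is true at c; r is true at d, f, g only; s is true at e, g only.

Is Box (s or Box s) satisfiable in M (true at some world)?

Yes

Let φ = Box (s or Box s). Evaluate φ at each world:
  a (successors {g}): φ is true.
  b (successors {g}): φ is true.
  c (successors {f, g}): φ is false.
  d (successors ∅): φ is true.
  e (successors {a, c}): φ is false.
  f (successors {a, c}): φ is false.
  g (successors {e, f}): φ is false.
Detail at a (witness):
  At a: Box (s or Box s) requires s or Box s at every successor {g}.
      At g: s is true, Box s is false, so s or Box s is true.
  So Box (s or Box s) is true at a.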